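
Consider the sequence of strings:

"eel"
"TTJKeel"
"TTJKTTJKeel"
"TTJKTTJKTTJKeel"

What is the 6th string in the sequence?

TTJKTTJKTTJKTTJKTTJKeel

Every step adds TTJK at the front: s(k+1) = TTJK·s(k).
From TTJKTTJKTTJKeel, 2 further steps: TTJKTTJKTTJKeel → TTJKTTJKTTJKTTJKeel → (answer).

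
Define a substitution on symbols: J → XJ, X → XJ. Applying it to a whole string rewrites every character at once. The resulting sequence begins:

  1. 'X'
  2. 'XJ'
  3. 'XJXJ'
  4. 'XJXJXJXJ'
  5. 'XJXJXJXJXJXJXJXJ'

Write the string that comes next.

Rewriting the 16 symbols of XJXJXJXJXJXJXJXJ one by one yields XJ XJ XJ XJ XJ XJ XJ XJ XJ XJ XJ XJ XJ XJ XJ XJ; concatenated:

XJXJXJXJXJXJXJXJXJXJXJXJXJXJXJXJ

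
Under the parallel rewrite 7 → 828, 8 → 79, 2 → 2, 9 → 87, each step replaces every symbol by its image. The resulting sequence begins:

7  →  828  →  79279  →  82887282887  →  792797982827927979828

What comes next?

8288728288782887792792828872828878288779279

φ(792797982827927979828) expands symbol-by-symbol to 828 87 2 828 87 828 87 79 2 79 2 828 87 2 828 87 828 87 79 2 79; joining the 21 pieces gives the next term.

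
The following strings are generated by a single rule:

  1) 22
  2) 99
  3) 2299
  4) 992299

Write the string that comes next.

2299992299

This is a Fibonacci-style word recurrence s(k) = s(k−2)·s(k−1): e.g. 22·99 = 2299.
Continuing: 2299 · 992299 gives term 5.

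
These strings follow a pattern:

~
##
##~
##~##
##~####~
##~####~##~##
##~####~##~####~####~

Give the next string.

Each term (from the third on) is the previous term followed by the one before it: term 3 = ##·~ = ##~.
So term 8 is ##~####~##~####~####~·##~####~##~##.

##~####~##~####~####~##~####~##~##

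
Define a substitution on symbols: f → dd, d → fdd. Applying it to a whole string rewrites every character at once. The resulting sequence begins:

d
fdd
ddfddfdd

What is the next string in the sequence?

fddfddddfddfddddfddfdd

Apply φ to ddfddfdd symbol by symbol: d→fdd, d→fdd, f→dd, d→fdd, d→fdd, f→dd, d→fdd, d→fdd; joined: fdd fdd dd fdd fdd dd fdd fdd.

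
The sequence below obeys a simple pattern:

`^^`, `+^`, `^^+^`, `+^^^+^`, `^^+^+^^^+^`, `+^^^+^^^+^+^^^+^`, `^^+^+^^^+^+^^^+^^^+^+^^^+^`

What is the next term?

+^^^+^^^+^+^^^+^^^+^+^^^+^+^^^+^^^+^+^^^+^

From term 3 onward, concatenate the second-to-last term with the last: ^^·+^ = ^^+^, +^·^^+^ = +^^^+^, …
The next term joins +^^^+^^^+^+^^^+^ and ^^+^+^^^+^+^^^+^^^+^+^^^+^.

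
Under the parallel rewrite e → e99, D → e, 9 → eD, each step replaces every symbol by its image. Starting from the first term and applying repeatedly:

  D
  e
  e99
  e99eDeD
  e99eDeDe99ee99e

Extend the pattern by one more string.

e99eDeDe99ee99ee99eDeDe99e99eDeDe99

Replace each of the 15 characters of e99eDeDe99ee99e in place — e99 eD eD e99 e e99 e e99 eD eD e99 e99 eD eD e99 — and concatenate.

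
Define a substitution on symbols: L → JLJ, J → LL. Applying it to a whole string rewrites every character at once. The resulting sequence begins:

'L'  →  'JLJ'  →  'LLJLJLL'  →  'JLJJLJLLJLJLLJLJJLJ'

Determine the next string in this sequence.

LLJLJLLLLJLJLLJLJJLJLLJLJLLJLJJLJLLJLJLLLLJLJLL

φ(JLJJLJLLJLJLLJLJJLJ) expands symbol-by-symbol to LL JLJ LL LL JLJ LL JLJ JLJ LL JLJ LL JLJ JLJ LL JLJ LL LL JLJ LL; joining the 19 pieces gives the next term.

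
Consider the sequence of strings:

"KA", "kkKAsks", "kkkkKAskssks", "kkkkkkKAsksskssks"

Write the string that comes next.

Each term wraps the previous one in kk on the left and sks on the right.
So the next term is kk·kkkkkkKAsksskssks·sks.

kkkkkkkkKAskssksskssks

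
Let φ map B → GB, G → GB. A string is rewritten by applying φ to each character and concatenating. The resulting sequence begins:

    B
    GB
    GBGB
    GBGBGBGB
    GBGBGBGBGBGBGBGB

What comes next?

Rewriting the 16 symbols of GBGBGBGBGBGBGBGB one by one yields GB GB GB GB GB GB GB GB GB GB GB GB GB GB GB GB; concatenated:

GBGBGBGBGBGBGBGBGBGBGBGBGBGBGBGB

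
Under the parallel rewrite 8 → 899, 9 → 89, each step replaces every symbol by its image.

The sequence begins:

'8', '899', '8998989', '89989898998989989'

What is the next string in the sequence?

Applying the rule to each of the 17 symbols of 89989898998989989 gives the pieces 899 89 89 899 89 899 89 899 89 89 899 89 899 89 89 899 89, which concatenate to the answer.

89989898998989989899898989989899898989989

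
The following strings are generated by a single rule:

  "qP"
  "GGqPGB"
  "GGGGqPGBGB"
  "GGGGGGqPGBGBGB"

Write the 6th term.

Every step adds GG to the front and GB to the end of the previous string.
From GGGGGGqPGBGBGB, 2 further steps: GGGGGGqPGBGBGB → GGGGGGGGqPGBGBGBGB → (answer).

GGGGGGGGGGqPGBGBGBGBGB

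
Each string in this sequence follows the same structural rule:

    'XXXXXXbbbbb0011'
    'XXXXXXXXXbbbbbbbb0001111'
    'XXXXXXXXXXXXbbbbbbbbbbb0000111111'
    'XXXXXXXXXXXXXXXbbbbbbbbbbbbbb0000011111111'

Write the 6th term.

The n-th term is 3n+3 X's then 3n+2 b's then n+1 0's then 2n 1's (n = 1, 2, …).
For term 6, n = 6, so the run lengths are 21, 20, 7, 12.

XXXXXXXXXXXXXXXXXXXXXbbbbbbbbbbbbbbbbbbbb0000000111111111111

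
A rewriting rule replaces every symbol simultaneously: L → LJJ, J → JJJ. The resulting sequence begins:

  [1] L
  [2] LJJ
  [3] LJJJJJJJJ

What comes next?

LJJJJJJJJJJJJJJJJJJJJJJJJJJ

Expanding LJJJJJJJJ: L→LJJ, J→JJJ, J→JJJ, J→JJJ, J→JJJ, J→JJJ, J→JJJ, J→JJJ, J→JJJ. Concatenated: LJJ JJJ JJJ JJJ JJJ JJJ JJJ JJJ JJJ.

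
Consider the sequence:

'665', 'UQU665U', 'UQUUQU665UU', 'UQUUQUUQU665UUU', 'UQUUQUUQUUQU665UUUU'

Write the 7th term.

Each term wraps the previous one in UQU on the left and U on the right.
From UQUUQUUQUUQU665UUUU, 2 further steps: UQUUQUUQUUQU665UUUU → UQUUQUUQUUQUUQU665UUUUU → (answer).

UQUUQUUQUUQUUQUUQU665UUUUUU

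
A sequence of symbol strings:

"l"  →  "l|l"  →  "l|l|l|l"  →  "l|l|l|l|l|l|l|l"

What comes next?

Every step duplicates the string with '|' between the halves.
So the next term is two copies of l|l|l|l|l|l|l|l with '|' between the halves.

l|l|l|l|l|l|l|l|l|l|l|l|l|l|l|l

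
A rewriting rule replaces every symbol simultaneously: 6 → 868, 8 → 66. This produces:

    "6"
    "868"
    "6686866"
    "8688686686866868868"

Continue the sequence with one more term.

Applying the rule to each of the 19 symbols of 8688686686866868868 gives the pieces 66 868 66 66 868 66 868 868 66 868 66 868 868 66 868 66 66 868 66, which concatenate to the answer.

66868666686866868868668686686886866868666686866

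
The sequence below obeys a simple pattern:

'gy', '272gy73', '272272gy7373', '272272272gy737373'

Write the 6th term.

s(k+1) = 272·s(k)·73, so each term gains 272 as a prefix and 73 as a suffix.
From 272272272gy737373, 2 further steps: 272272272gy737373 → 272272272272gy73737373 → (answer).

272272272272272gy7373737373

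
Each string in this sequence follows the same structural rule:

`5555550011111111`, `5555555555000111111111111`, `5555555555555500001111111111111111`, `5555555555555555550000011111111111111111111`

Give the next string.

Reading off run lengths: 5 runs 6, 10, 14, 18; 0 runs 2, 3, 4, 5; 1 runs 8, 12, 16, 20 — each is linear in n, where the shown terms are n = 2, 3, 4, 5.
Setting n = 6 gives 22, 6, 24 characters in each block.

5555555555555555555555000000111111111111111111111111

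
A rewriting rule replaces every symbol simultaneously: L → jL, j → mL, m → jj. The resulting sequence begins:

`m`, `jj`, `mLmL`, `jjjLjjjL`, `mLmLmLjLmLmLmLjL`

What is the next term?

Applying the rule to each of the 16 symbols of mLmLmLjLmLmLmLjL gives the pieces jj jL jj jL jj jL mL jL jj jL jj jL jj jL mL jL, which concatenate to the answer.

jjjLjjjLjjjLmLjLjjjLjjjLjjjLmLjL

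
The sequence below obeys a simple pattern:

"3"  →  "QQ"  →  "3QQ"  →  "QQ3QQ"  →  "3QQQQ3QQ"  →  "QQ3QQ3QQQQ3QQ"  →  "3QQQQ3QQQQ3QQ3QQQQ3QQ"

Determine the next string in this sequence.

QQ3QQ3QQQQ3QQ3QQQQ3QQQQ3QQ3QQQQ3QQ

From term 3 onward, concatenate the second-to-last term with the last: 3·QQ = 3QQ, QQ·3QQ = QQ3QQ, …
So term 8 is QQ3QQ3QQQQ3QQ·3QQQQ3QQQQ3QQ3QQQQ3QQ.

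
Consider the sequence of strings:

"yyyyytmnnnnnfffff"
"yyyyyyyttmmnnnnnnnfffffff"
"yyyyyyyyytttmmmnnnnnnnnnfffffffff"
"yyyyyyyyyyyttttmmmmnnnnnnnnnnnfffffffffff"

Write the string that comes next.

Each string has the form y^{2n+3} t^{n} m^{n} n^{2n+3} f^{2n+3} (n = 1, 2, …).
Setting n = 5 gives 13, 5, 5, 13, 13 characters in each block.

yyyyyyyyyyyyytttttmmmmmnnnnnnnnnnnnnfffffffffffff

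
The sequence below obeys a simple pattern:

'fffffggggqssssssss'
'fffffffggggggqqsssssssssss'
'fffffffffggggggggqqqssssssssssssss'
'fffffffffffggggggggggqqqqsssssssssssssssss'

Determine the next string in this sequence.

Each string has the form f^{2n+1} g^{2n} q^{n-1} s^{3n+2}, where the shown terms are n = 2, 3, 4, 5.
For the next term, n = 6, so the run lengths are 13, 12, 5, 20.

fffffffffffffggggggggggggqqqqqssssssssssssssssssss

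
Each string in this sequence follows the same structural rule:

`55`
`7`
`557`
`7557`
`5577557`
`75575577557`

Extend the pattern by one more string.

This is a Fibonacci-style word recurrence s(k) = s(k−2)·s(k−1): e.g. 55·7 = 557.
So term 7 is 5577557·75575577557.

557755775575577557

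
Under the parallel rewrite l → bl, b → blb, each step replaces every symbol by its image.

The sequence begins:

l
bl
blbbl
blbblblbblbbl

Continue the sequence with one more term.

blbblblbblbblblbblblbblbblblbblbbl

φ(blbblblbblbbl) expands symbol-by-symbol to blb bl blb blb bl blb bl blb blb bl blb blb bl; joining the 13 pieces gives the next term.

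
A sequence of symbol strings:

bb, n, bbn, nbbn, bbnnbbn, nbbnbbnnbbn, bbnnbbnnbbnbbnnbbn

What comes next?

nbbnbbnnbbnbbnnbbnnbbnbbnnbbn

From term 3 onward, concatenate the second-to-last term with the last: bb·n = bbn, n·bbn = nbbn, …
The next term joins nbbnbbnnbbn and bbnnbbnnbbnbbnnbbn.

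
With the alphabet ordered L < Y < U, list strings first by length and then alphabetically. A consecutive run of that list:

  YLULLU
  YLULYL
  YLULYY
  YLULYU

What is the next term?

The successor of YLULYU increments the rightmost position that isn't already U and resets every position after it to L.

YLULUL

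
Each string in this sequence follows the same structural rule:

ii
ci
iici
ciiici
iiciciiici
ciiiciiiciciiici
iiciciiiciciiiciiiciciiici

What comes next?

This is a Fibonacci-style word recurrence s(k) = s(k−2)·s(k−1): e.g. ii·ci = iici.
The next term joins ciiiciiiciciiici and iiciciiiciciiiciiiciciiici.

ciiiciiiciciiiciiiciciiiciciiiciiiciciiici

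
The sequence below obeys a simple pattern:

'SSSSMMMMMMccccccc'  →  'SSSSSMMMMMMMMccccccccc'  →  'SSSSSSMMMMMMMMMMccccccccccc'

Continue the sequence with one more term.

Reading off run lengths: S runs 4, 5, 6; M runs 6, 8, 10; c runs 7, 9, 11 — each is linear in n, where the shown terms are n = 3, 4, 5.
For the next term, n = 6, so the run lengths are 7, 12, 13.

SSSSSSSMMMMMMMMMMMMccccccccccccc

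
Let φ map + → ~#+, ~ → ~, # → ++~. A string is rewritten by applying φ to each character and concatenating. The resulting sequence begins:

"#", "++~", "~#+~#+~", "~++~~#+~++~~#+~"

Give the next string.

Replace each of the 15 characters of ~++~~#+~++~~#+~ in place — ~ ~#+ ~#+ ~ ~ ++~ ~#+ ~ ~#+ ~#+ ~ ~ ++~ ~#+ ~ — and concatenate.

~~#+~#+~~++~~#+~~#+~#+~~++~~#+~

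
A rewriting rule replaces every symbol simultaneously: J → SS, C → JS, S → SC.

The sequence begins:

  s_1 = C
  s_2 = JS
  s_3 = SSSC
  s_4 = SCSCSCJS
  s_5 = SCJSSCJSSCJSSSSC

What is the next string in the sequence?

Replace each of the 16 characters of SCJSSCJSSCJSSSSC in place — SC JS SS SC SC JS SS SC SC JS SS SC SC SC SC JS — and concatenate.

SCJSSSSCSCJSSSSCSCJSSSSCSCSCSCJS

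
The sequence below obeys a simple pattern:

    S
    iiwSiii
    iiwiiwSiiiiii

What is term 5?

iiwiiwiiwiiwSiiiiiiiiiiii

Every step adds iiw to the front and iii to the end of the previous string.
From iiwiiwSiiiiii, 2 further steps: iiwiiwSiiiiii → iiwiiwiiwSiiiiiiiii → (answer).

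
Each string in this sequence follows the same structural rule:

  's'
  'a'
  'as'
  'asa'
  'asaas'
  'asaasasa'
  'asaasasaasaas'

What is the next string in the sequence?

asaasasaasaasasaasasa

This is a Fibonacci-style word recurrence s(k) = s(k−1)·s(k−2): e.g. a·s = as.
Continuing: asaasasaasaas · asaasasa gives term 8.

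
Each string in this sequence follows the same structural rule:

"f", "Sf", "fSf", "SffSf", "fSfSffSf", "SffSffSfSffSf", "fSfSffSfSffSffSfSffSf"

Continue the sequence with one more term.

From term 3 onward, concatenate the second-to-last term with the last: f·Sf = fSf, Sf·fSf = SffSf, …
Continuing: SffSffSfSffSf · fSfSffSfSffSffSfSffSf gives term 8.

SffSffSfSffSffSfSffSfSffSffSfSffSf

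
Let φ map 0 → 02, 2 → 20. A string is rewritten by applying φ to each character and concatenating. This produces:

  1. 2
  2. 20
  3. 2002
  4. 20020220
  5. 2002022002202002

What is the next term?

20020220022020020220200220020220

Replace each of the 16 characters of 2002022002202002 in place — 20 02 02 20 02 20 20 02 02 20 20 02 20 02 02 20 — and concatenate.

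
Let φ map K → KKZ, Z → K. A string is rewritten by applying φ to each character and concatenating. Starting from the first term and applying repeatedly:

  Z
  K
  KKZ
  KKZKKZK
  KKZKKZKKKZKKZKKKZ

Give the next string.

Rewriting the 17 symbols of KKZKKZKKKZKKZKKKZ one by one yields KKZ KKZ K KKZ KKZ K KKZ KKZ KKZ K KKZ KKZ K KKZ KKZ KKZ K; concatenated:

KKZKKZKKKZKKZKKKZKKZKKZKKKZKKZKKKZKKZKKZK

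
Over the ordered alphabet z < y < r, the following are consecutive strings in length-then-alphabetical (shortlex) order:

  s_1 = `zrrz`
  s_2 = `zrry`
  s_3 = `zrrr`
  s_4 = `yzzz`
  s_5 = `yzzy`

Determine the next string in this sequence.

yzzr

Treat yzzy as a base-3 numeral over the given alphabet and add one, carrying through any trailing r's.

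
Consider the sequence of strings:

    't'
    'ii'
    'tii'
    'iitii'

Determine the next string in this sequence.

tiiiitii

This is a Fibonacci-style word recurrence s(k) = s(k−2)·s(k−1): e.g. t·ii = tii.
Continuing: tii · iitii gives term 5.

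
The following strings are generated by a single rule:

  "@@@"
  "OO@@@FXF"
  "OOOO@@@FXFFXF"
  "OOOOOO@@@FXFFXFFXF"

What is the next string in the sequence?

s(k+1) = OO·s(k)·FXF, so each term gains OO as a prefix and FXF as a suffix.
Applying this once more to OOOOOO@@@FXFFXFFXF:

OOOOOOOO@@@FXFFXFFXFFXF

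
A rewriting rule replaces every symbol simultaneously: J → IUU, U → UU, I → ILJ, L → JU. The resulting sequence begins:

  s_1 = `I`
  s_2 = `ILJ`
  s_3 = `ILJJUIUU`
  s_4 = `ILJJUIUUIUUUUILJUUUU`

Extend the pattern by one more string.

Rewriting the 20 symbols of ILJJUIUUIUUUUILJUUUU one by one yields ILJ JU IUU IUU UU ILJ UU UU ILJ UU UU UU UU ILJ JU IUU UU UU UU UU; concatenated:

ILJJUIUUIUUUUILJUUUUILJUUUUUUUUILJJUIUUUUUUUUUU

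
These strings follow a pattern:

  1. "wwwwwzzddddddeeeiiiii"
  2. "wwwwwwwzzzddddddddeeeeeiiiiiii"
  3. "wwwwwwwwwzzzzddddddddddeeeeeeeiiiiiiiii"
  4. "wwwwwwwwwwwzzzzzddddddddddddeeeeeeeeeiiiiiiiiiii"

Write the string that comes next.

wwwwwwwwwwwwwzzzzzzddddddddddddddeeeeeeeeeeeiiiiiiiiiiiii

Each string has the form w^{2n+1} z^{n} d^{2n+2} e^{2n-1} i^{2n+1}, where the shown terms are n = 2, 3, 4, 5.
For the next term, n = 6, so the run lengths are 13, 6, 14, 11, 13.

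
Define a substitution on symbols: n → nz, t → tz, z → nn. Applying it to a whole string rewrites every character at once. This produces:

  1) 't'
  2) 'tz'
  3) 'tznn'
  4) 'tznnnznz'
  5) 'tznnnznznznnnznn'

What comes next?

Replace each of the 16 characters of tznnnznznznnnznn in place — tz nn nz nz nz nn nz nn nz nn nz nz nz nn nz nz — and concatenate.

tznnnznznznnnznnnznnnznznznnnznz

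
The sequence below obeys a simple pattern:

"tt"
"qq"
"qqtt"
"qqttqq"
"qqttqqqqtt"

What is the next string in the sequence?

From term 3 onward, concatenate the last term with the second-to-last: qq·tt = qqtt, qqtt·qq = qqttqq, …
The next term joins qqttqqqqtt and qqttqq.

qqttqqqqttqqttqq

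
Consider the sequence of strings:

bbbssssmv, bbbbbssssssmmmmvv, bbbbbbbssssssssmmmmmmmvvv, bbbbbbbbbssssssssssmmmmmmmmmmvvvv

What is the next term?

bbbbbbbbbbbssssssssssssmmmmmmmmmmmmmvvvvv

Each string has the form b^{2n+1} s^{2n+2} m^{3n-2} v^{n} (n = 1, 2, …).
At n = 5 the blocks have lengths 11, 12, 13, 5.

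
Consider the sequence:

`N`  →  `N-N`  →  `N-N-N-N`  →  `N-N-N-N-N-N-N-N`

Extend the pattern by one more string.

Each string is two copies of the previous one joined by '-'.
One more doubling of N-N-N-N-N-N-N-N gives the answer.

N-N-N-N-N-N-N-N-N-N-N-N-N-N-N-N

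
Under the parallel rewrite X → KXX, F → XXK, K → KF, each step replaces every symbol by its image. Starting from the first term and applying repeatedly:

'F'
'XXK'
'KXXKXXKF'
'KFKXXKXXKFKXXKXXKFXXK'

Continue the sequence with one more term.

KFXXKKFKXXKXXKFKXXKXXKFXXKKFKXXKXXKFKXXKXXKFXXKKXXKXXKF

Applying the rule to each of the 21 symbols of KFKXXKXXKFKXXKXXKFXXK gives the pieces KF XXK KF KXX KXX KF KXX KXX KF XXK KF KXX KXX KF KXX KXX KF XXK KXX KXX KF, which concatenate to the answer.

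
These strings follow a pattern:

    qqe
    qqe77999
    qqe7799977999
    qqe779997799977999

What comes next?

Each term is the previous one with 77999 appended.
Applying this once more to qqe779997799977999:

qqe77999779997799977999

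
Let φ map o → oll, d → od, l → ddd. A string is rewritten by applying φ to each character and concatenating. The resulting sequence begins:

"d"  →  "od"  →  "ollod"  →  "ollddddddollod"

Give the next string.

ollddddddododododododollddddddollod

Replace each of the 14 characters of ollddddddollod in place — oll ddd ddd od od od od od od oll ddd ddd oll od — and concatenate.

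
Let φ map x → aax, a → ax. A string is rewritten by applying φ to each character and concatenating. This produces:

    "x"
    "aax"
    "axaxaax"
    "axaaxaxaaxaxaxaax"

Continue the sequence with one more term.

Applying the rule to each of the 17 symbols of axaaxaxaaxaxaxaax gives the pieces ax aax ax ax aax ax aax ax ax aax ax aax ax aax ax ax aax, which concatenate to the answer.

axaaxaxaxaaxaxaaxaxaxaaxaxaaxaxaaxaxaxaax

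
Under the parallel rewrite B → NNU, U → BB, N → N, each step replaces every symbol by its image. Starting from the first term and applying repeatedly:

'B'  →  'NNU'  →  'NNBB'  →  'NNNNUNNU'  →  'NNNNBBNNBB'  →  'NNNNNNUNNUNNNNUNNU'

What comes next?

Applying the rule to each of the 18 symbols of NNNNNNUNNUNNNNUNNU gives the pieces N N N N N N BB N N BB N N N N BB N N BB, which concatenate to the answer.

NNNNNNBBNNBBNNNNBBNNBB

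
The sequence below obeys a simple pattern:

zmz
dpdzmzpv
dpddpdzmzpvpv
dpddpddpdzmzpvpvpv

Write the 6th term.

dpddpddpddpddpdzmzpvpvpvpvpv

Each term wraps the previous one in dpd on the left and pv on the right.
From dpddpddpdzmzpvpvpv, 2 further steps: dpddpddpdzmzpvpvpv → dpddpddpddpdzmzpvpvpvpv → (answer).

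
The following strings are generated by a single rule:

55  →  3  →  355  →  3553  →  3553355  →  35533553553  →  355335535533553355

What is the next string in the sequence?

From term 3 onward, concatenate the last term with the second-to-last: 3·55 = 355, 355·3 = 3553, …
The next term joins 355335535533553355 and 35533553553.

35533553553355335535533553553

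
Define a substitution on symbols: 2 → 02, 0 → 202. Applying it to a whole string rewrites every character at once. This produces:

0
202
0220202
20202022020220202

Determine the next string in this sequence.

φ(20202022020220202) expands symbol-by-symbol to 02 202 02 202 02 202 02 02 202 02 202 02 02 202 02 202 02; joining the 17 pieces gives the next term.

02202022020220202022020220202022020220202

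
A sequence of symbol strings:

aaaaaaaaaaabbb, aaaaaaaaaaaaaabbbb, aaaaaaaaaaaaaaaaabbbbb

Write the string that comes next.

aaaaaaaaaaaaaaaaaaaabbbbbb

Reading off run lengths: a runs 11, 14, 17; b runs 3, 4, 5 — each is linear in n, where the shown terms are n = 3, 4, 5.
For the next term, n = 6, so the run lengths are 20, 6.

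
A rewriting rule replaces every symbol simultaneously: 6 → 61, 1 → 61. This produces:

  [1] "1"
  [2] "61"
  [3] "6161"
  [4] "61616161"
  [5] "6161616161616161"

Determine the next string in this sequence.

61616161616161616161616161616161

φ(6161616161616161) expands symbol-by-symbol to 61 61 61 61 61 61 61 61 61 61 61 61 61 61 61 61; joining the 16 pieces gives the next term.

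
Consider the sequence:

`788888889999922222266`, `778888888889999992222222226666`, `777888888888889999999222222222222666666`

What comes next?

777788888888888889999999922222222222222266666666

Each string has the form 7^{n-1} 8^{2n+3} 9^{n+3} 2^{3n} 6^{2n-2}, where the shown terms are n = 2, 3, 4.
At n = 5 the blocks have lengths 4, 13, 8, 15, 8.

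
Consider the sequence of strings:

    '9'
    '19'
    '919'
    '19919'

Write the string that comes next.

91919919

Each term (from the third on) is the two preceding terms concatenated in order: term 3 = 9·19 = 919.
So term 5 is 919·19919.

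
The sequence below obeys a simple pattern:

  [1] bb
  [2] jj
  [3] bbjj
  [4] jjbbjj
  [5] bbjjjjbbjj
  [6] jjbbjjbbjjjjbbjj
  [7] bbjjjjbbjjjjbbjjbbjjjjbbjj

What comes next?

This is a Fibonacci-style word recurrence s(k) = s(k−2)·s(k−1): e.g. bb·jj = bbjj.
So term 8 is jjbbjjbbjjjjbbjj·bbjjjjbbjjjjbbjjbbjjjjbbjj.

jjbbjjbbjjjjbbjjbbjjjjbbjjjjbbjjbbjjjjbbjj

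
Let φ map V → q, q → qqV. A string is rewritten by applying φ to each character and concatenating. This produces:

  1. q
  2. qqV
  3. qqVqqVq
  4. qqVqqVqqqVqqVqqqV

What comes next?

Replace each of the 17 characters of qqVqqVqqqVqqVqqqV in place — qqV qqV q qqV qqV q qqV qqV qqV q qqV qqV q qqV qqV qqV q — and concatenate.

qqVqqVqqqVqqVqqqVqqVqqVqqqVqqVqqqVqqVqqVq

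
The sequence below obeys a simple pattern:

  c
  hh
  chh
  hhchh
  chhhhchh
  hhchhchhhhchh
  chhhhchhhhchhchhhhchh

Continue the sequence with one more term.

hhchhchhhhchhchhhhchhhhchhchhhhchh

This is a Fibonacci-style word recurrence s(k) = s(k−2)·s(k−1): e.g. c·hh = chh.
The next term joins hhchhchhhhchh and chhhhchhhhchhchhhhchh.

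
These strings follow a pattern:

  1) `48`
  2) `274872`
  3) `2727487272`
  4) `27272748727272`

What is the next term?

Each term wraps the previous one in 27 on the left and 72 on the right.
So the next term is 27·27272748727272·72.

272727274872727272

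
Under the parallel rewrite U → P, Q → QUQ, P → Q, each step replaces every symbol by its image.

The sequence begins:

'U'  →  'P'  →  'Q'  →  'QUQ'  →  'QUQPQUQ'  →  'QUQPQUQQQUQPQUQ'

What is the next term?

Rewriting the 15 symbols of QUQPQUQQQUQPQUQ one by one yields QUQ P QUQ Q QUQ P QUQ QUQ QUQ P QUQ Q QUQ P QUQ; concatenated:

QUQPQUQQQUQPQUQQUQQUQPQUQQQUQPQUQ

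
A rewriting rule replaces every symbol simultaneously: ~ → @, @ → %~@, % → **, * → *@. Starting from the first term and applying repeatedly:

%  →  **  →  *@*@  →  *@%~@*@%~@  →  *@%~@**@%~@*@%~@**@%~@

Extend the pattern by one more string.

*@%~@**@%~@*@*@%~@**@%~@*@%~@**@%~@*@*@%~@**@%~@

Applying the rule to each of the 22 symbols of *@%~@**@%~@*@%~@**@%~@ gives the pieces *@ %~@ ** @ %~@ *@ *@ %~@ ** @ %~@ *@ %~@ ** @ %~@ *@ *@ %~@ ** @ %~@, which concatenate to the answer.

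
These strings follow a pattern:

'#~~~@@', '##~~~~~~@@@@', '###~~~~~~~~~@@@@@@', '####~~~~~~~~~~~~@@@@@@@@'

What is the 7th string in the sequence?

#######~~~~~~~~~~~~~~~~~~~~~@@@@@@@@@@@@@@

Term n consists of n #'s, followed by 3n ~'s, followed by 2n @'s (n = 1, 2, …).
At n = 7 the blocks have lengths 7, 21, 14.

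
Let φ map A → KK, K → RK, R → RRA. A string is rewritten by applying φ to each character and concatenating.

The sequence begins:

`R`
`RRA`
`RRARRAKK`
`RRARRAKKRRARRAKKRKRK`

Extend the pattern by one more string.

Applying the rule to each of the 20 symbols of RRARRAKKRRARRAKKRKRK gives the pieces RRA RRA KK RRA RRA KK RK RK RRA RRA KK RRA RRA KK RK RK RRA RK RRA RK, which concatenate to the answer.

RRARRAKKRRARRAKKRKRKRRARRAKKRRARRAKKRKRKRRARKRRARK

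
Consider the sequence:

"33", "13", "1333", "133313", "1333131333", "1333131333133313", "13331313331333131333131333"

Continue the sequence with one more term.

From term 3 onward, concatenate the last term with the second-to-last: 13·33 = 1333, 1333·13 = 133313, …
So term 8 is 13331313331333131333131333·1333131333133313.

133313133313331313331313331333131333133313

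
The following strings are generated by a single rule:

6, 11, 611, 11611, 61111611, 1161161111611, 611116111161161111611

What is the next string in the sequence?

This is a Fibonacci-style word recurrence s(k) = s(k−2)·s(k−1): e.g. 6·11 = 611.
Continuing: 1161161111611 · 611116111161161111611 gives term 8.

1161161111611611116111161161111611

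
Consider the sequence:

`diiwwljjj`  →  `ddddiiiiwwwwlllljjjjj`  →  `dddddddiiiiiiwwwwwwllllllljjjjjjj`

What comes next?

ddddddddddiiiiiiiiwwwwwwwwlllllllllljjjjjjjjj

Each string has the form d^{3n-2} i^{2n} w^{2n} l^{3n-2} j^{2n+1} (n = 1, 2, …).
At n = 4 the blocks have lengths 10, 8, 8, 10, 9.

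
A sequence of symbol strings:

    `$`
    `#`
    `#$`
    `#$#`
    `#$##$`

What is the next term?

#$##$#$#

This is a Fibonacci-style word recurrence s(k) = s(k−1)·s(k−2): e.g. #·$ = #$.
The next term joins #$##$ and #$#.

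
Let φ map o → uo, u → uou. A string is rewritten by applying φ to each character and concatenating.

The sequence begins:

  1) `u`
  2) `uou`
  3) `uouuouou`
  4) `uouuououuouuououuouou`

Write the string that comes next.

φ(uouuououuouuououuouou) expands symbol-by-symbol to uou uo uou uou uo uou uo uou uou uo uou uou uo uou uo uou uou uo uou uo uou; joining the 21 pieces gives the next term.

uouuououuouuououuououuouuououuouuououuououuouuououuouou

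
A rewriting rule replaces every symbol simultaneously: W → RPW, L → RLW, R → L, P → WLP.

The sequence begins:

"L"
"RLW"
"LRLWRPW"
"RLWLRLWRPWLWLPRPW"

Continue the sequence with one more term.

Replace each of the 17 characters of RLWLRLWRPWLWLPRPW in place — L RLW RPW RLW L RLW RPW L WLP RPW RLW RPW RLW WLP L WLP RPW — and concatenate.

LRLWRPWRLWLRLWRPWLWLPRPWRLWRPWRLWWLPLWLPRPW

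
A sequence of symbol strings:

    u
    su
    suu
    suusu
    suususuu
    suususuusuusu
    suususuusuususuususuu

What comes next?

suususuusuususuususuusuususuusuusu

From term 3 onward, concatenate the last term with the second-to-last: su·u = suu, suu·su = suusu, …
So term 8 is suususuusuususuususuu·suususuusuusu.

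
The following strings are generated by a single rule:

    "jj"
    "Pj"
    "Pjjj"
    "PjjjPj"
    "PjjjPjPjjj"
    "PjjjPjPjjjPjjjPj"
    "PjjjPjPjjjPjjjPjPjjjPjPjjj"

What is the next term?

From term 3 onward, concatenate the last term with the second-to-last: Pj·jj = Pjjj, Pjjj·Pj = PjjjPj, …
Continuing: PjjjPjPjjjPjjjPjPjjjPjPjjj · PjjjPjPjjjPjjjPj gives term 8.

PjjjPjPjjjPjjjPjPjjjPjPjjjPjjjPjPjjjPjjjPj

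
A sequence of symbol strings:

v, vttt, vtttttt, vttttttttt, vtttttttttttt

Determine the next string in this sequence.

vttttttttttttttt

Each term is the previous one with ttt appended.
One more step from vtttttttttttt gives the answer.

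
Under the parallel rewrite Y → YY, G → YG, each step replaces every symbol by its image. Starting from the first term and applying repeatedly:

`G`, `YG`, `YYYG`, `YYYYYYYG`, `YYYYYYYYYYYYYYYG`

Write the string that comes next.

φ(YYYYYYYYYYYYYYYG) expands symbol-by-symbol to YY YY YY YY YY YY YY YY YY YY YY YY YY YY YY YG; joining the 16 pieces gives the next term.

YYYYYYYYYYYYYYYYYYYYYYYYYYYYYYYG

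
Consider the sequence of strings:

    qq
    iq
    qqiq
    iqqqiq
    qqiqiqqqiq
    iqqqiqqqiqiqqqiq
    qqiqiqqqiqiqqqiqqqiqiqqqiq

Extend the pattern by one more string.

iqqqiqqqiqiqqqiqqqiqiqqqiqiqqqiqqqiqiqqqiq

Each term (from the third on) is the two preceding terms concatenated in order: term 3 = qq·iq = qqiq.
Continuing: iqqqiqqqiqiqqqiq · qqiqiqqqiqiqqqiqqqiqiqqqiq gives term 8.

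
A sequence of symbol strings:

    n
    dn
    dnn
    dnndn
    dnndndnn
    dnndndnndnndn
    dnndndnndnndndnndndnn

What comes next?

dnndndnndnndndnndndnndnndndnndnndn

This is a Fibonacci-style word recurrence s(k) = s(k−1)·s(k−2): e.g. dn·n = dnn.
So term 8 is dnndndnndnndndnndndnn·dnndndnndnndn.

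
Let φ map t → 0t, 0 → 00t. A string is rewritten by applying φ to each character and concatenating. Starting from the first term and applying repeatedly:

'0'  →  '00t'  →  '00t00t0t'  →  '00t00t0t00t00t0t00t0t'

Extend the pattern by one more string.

Rewriting the 21 symbols of 00t00t0t00t00t0t00t0t one by one yields 00t 00t 0t 00t 00t 0t 00t 0t 00t 00t 0t 00t 00t 0t 00t 0t 00t 00t 0t 00t 0t; concatenated:

00t00t0t00t00t0t00t0t00t00t0t00t00t0t00t0t00t00t0t00t0t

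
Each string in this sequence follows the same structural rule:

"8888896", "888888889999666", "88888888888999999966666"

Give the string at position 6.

Each string has the form 8^{3n+2} 9^{3n-2} 6^{2n-1} (n = 1, 2, …).
Setting n = 6 gives 20, 16, 11 characters in each block.

88888888888888888888999999999999999966666666666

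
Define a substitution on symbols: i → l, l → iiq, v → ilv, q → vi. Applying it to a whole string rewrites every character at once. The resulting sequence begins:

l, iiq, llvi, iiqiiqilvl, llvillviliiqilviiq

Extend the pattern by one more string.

Rewriting the 18 symbols of llvillviliiqilviiq one by one yields iiq iiq ilv l iiq iiq ilv l iiq l l vi l iiq ilv l l vi; concatenated:

iiqiiqilvliiqiiqilvliiqllviliiqilvllvi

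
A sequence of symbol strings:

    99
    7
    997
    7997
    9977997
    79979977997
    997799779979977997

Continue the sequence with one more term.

Each term (from the third on) is the two preceding terms concatenated in order: term 3 = 99·7 = 997.
Continuing: 79979977997 · 997799779979977997 gives term 8.

79979977997997799779979977997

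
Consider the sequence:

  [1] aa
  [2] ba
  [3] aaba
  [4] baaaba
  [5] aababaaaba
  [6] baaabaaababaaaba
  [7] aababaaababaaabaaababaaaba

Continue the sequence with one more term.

Each term (from the third on) is the two preceding terms concatenated in order: term 3 = aa·ba = aaba.
Continuing: baaabaaababaaaba · aababaaababaaabaaababaaaba gives term 8.

baaabaaababaaabaaababaaababaaabaaababaaaba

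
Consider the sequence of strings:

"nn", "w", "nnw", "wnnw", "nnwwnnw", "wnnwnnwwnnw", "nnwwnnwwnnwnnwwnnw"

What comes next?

This is a Fibonacci-style word recurrence s(k) = s(k−2)·s(k−1): e.g. nn·w = nnw.
The next term joins wnnwnnwwnnw and nnwwnnwwnnwnnwwnnw.

wnnwnnwwnnwnnwwnnwwnnwnnwwnnw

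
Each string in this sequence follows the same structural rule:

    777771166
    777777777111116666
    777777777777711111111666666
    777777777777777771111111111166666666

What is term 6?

777777777777777777777777711111111111111111666666666666

Reading off run lengths: 7 runs 5, 9, 13, 17; 1 runs 2, 5, 8, 11; 6 runs 2, 4, 6, 8 — each is linear in n (n = 1, 2, …).
For term 6, n = 6, so the run lengths are 25, 17, 12.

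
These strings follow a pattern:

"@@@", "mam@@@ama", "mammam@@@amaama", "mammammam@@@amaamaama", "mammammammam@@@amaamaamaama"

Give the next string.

Each term wraps the previous one in mam on the left and ama on the right.
One more step from mammammammam@@@amaamaamaama gives the answer.

mammammammammam@@@amaamaamaamaama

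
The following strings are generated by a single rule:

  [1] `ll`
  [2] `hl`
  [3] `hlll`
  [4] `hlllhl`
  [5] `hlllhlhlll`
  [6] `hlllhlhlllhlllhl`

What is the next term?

This is a Fibonacci-style word recurrence s(k) = s(k−1)·s(k−2): e.g. hl·ll = hlll.
Continuing: hlllhlhlllhlllhl · hlllhlhlll gives term 7.

hlllhlhlllhlllhlhlllhlhlll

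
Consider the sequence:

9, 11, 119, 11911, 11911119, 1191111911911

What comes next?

119111191191111911119

From term 3 onward, concatenate the last term with the second-to-last: 11·9 = 119, 119·11 = 11911, …
The next term joins 1191111911911 and 11911119.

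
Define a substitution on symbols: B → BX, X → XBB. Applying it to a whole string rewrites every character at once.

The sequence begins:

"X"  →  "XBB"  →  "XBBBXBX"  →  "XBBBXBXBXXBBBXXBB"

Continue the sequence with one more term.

XBBBXBXBXXBBBXXBBBXXBBXBBBXBXBXXBBXBBBXBX

Replace each of the 17 characters of XBBBXBXBXXBBBXXBB in place — XBB BX BX BX XBB BX XBB BX XBB XBB BX BX BX XBB XBB BX BX — and concatenate.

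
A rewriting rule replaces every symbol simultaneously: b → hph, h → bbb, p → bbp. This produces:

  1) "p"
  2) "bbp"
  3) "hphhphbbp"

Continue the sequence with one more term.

bbbbbpbbbbbbbbpbbbhphhphbbp

Apply φ to hphhphbbp symbol by symbol: h→bbb, p→bbp, h→bbb, h→bbb, p→bbp, h→bbb, b→hph, b→hph, p→bbp; joined: bbb bbp bbb bbb bbp bbb hph hph bbp.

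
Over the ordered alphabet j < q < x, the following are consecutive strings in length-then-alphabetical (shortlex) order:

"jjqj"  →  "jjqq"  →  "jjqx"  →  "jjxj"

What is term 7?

jqjj

Advancing 3 positions from jjxj through jjxj → jjxq → jjxx reaches term 7.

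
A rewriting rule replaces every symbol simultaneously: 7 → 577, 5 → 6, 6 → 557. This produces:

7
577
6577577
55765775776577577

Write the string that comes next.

665775576577577657757755765775776577577

Applying the rule to each of the 17 symbols of 55765775776577577 gives the pieces 6 6 577 557 6 577 577 6 577 577 557 6 577 577 6 577 577, which concatenate to the answer.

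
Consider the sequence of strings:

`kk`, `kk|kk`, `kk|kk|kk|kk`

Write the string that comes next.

Every step duplicates the string with '|' between the halves.
Doubling kk|kk|kk|kk with '|' between the halves:

kk|kk|kk|kk|kk|kk|kk|kk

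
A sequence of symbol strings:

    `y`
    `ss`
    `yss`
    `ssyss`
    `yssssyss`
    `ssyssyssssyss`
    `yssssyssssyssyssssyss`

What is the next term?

Each term (from the third on) is the two preceding terms concatenated in order: term 3 = y·ss = yss.
So term 8 is ssyssyssssyss·yssssyssssyssyssssyss.

ssyssyssssyssyssssyssssyssyssssyss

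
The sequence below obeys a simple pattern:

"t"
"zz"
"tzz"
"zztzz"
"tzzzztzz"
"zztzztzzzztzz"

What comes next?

tzzzztzzzztzztzzzztzz

Each term (from the third on) is the two preceding terms concatenated in order: term 3 = t·zz = tzz.
Continuing: tzzzztzz · zztzztzzzztzz gives term 7.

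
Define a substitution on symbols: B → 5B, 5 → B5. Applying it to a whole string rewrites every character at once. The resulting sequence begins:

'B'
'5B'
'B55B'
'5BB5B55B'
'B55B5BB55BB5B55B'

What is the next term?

5BB5B55BB55B5BB5B55B5BB55BB5B55B

Replace each of the 16 characters of B55B5BB55BB5B55B in place — 5B B5 B5 5B B5 5B 5B B5 B5 5B 5B B5 5B B5 B5 5B — and concatenate.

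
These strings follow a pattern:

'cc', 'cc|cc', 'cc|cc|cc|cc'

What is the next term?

Each string is two copies of the previous one joined by '|'.
Doubling cc|cc|cc|cc with '|' between the halves:

cc|cc|cc|cc|cc|cc|cc|cc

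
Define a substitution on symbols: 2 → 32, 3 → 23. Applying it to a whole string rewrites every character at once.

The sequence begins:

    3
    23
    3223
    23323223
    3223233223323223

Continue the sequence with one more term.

Rewriting the 16 symbols of 3223233223323223 one by one yields 23 32 32 23 32 23 23 32 32 23 23 32 23 32 32 23; concatenated:

23323223322323323223233223323223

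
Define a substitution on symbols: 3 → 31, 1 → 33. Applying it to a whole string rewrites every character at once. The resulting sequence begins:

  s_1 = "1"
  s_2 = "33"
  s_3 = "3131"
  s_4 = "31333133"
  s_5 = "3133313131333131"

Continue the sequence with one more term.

Replace each of the 16 characters of 3133313131333131 in place — 31 33 31 31 31 33 31 33 31 33 31 31 31 33 31 33 — and concatenate.

31333131313331333133313131333133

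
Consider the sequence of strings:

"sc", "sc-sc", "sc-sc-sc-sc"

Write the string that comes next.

Every step duplicates the string with '-' between the halves.
One more doubling of sc-sc-sc-sc gives the answer.

sc-sc-sc-sc-sc-sc-sc-sc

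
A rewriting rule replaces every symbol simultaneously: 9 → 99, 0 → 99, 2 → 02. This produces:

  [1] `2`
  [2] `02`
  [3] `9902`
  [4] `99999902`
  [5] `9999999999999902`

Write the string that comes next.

φ(9999999999999902) expands symbol-by-symbol to 99 99 99 99 99 99 99 99 99 99 99 99 99 99 99 02; joining the 16 pieces gives the next term.

99999999999999999999999999999902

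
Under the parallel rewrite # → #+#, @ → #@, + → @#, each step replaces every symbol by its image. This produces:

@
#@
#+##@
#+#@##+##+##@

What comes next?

#+#@##+##@#+##+#@##+##+#@##+##+##@

φ(#+#@##+##+##@) expands symbol-by-symbol to #+# @# #+# #@ #+# #+# @# #+# #+# @# #+# #+# #@; joining the 13 pieces gives the next term.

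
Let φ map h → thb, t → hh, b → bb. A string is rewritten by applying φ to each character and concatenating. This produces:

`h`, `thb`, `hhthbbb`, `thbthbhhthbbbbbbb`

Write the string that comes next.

hhthbbbhhthbbbthbthbhhthbbbbbbbbbbbbbbb

φ(thbthbhhthbbbbbbb) expands symbol-by-symbol to hh thb bb hh thb bb thb thb hh thb bb bb bb bb bb bb bb; joining the 17 pieces gives the next term.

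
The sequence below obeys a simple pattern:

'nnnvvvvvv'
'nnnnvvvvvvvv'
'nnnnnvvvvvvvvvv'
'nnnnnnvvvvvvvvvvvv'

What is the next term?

nnnnnnnvvvvvvvvvvvvvv

Term n consists of n n's, followed by 2n v's, where the shown terms are n = 3, 4, 5, 6.
Setting n = 7 gives 7, 14 characters in each block.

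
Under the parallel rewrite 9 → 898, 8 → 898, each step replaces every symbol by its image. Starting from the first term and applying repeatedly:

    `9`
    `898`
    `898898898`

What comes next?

898898898898898898898898898

Apply φ to 898898898 symbol by symbol: 8→898, 9→898, 8→898, 8→898, 9→898, 8→898, 8→898, 9→898, 8→898; joined: 898 898 898 898 898 898 898 898 898.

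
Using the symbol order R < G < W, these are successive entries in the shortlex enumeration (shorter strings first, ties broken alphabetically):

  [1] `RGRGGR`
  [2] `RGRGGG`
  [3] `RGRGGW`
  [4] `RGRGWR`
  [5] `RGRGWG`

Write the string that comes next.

Find the rightmost character of RGRGWG below W, bump it to the next letter, and reset everything to its right to R.

RGRGWW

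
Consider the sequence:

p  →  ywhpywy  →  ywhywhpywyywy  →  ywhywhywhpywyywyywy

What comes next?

s(k+1) = ywh·s(k)·ywy, so each term gains ywh as a prefix and ywy as a suffix.
One more step from ywhywhywhpywyywyywy gives the answer.

ywhywhywhywhpywyywyywyywy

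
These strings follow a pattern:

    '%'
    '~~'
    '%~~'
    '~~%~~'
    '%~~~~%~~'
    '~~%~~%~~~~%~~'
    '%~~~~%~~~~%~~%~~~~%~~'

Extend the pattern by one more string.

~~%~~%~~~~%~~%~~~~%~~~~%~~%~~~~%~~

From term 3 onward, concatenate the second-to-last term with the last: %·~~ = %~~, ~~·%~~ = ~~%~~, …
Continuing: ~~%~~%~~~~%~~ · %~~~~%~~~~%~~%~~~~%~~ gives term 8.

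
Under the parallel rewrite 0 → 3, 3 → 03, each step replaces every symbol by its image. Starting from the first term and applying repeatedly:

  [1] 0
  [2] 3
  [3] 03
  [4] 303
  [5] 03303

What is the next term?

30303303

Expanding 03303: 0→3, 3→03, 3→03, 0→3, 3→03. Concatenated: 3 03 03 3 03.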